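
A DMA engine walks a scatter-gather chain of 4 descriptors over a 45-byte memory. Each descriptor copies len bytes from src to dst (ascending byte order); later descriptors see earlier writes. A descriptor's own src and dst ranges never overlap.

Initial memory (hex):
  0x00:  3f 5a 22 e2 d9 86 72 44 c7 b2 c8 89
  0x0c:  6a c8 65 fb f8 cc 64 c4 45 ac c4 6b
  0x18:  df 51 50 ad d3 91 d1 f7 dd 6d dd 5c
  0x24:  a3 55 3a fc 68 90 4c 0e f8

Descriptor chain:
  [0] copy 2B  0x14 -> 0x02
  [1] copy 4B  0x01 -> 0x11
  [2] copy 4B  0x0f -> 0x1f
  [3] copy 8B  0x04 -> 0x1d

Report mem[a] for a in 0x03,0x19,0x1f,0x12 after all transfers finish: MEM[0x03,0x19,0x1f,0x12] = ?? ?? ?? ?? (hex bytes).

MEM[0x03,0x19,0x1f,0x12] = ac 51 72 45

[0] 0x14->0x02 len=2 : 45 ac
[1] 0x01->0x11 len=4 : 5a 45 ac d9
[2] 0x0f->0x1f len=4 : fb f8 5a 45
[3] 0x04->0x1d len=8 : d9 86 72 44 c7 b2 c8 89
query mem[0x03]=0xac, mem[0x19]=0x51, mem[0x1f]=0x72, mem[0x12]=0x45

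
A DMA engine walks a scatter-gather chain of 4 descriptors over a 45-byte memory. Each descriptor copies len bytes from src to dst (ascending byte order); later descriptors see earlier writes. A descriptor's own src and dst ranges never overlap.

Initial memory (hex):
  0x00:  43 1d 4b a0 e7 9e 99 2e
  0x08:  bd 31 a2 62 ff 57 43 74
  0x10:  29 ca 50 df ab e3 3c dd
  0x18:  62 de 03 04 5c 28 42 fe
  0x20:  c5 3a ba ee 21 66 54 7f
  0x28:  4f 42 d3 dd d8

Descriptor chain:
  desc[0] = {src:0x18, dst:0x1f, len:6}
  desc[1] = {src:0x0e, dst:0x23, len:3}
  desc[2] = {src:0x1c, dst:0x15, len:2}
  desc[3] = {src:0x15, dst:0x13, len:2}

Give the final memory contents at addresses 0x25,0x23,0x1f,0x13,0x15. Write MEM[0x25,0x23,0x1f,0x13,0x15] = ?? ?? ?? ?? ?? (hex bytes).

MEM[0x25,0x23,0x1f,0x13,0x15] = 29 43 62 5c 5c

D0: mem[0x1f..0x24] <- [62 de 03 04 5c 28]
D1: mem[0x23..0x25] <- [43 74 29]
D2: mem[0x15..0x16] <- [5c 28]
D3: mem[0x13..0x14] <- [5c 28]
query mem[0x25]=0x29, mem[0x23]=0x43, mem[0x1f]=0x62, mem[0x13]=0x5c, mem[0x15]=0x5c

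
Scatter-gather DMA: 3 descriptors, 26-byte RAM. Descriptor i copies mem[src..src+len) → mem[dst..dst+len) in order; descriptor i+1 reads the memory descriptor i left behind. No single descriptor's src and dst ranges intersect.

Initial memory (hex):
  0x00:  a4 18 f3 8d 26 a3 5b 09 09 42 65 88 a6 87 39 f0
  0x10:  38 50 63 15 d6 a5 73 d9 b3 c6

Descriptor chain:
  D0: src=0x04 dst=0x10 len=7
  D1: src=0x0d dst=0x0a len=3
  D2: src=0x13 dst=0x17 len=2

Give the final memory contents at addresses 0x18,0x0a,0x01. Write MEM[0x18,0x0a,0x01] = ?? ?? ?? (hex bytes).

  after D0: wrote 7B at 0x10 = 26a35b09094265
  after D1: wrote 3B at 0x0a = 8739f0
  after D2: wrote 2B at 0x17 = 0909
query mem[0x18]=0x09, mem[0x0a]=0x87, mem[0x01]=0x18

MEM[0x18,0x0a,0x01] = 09 87 18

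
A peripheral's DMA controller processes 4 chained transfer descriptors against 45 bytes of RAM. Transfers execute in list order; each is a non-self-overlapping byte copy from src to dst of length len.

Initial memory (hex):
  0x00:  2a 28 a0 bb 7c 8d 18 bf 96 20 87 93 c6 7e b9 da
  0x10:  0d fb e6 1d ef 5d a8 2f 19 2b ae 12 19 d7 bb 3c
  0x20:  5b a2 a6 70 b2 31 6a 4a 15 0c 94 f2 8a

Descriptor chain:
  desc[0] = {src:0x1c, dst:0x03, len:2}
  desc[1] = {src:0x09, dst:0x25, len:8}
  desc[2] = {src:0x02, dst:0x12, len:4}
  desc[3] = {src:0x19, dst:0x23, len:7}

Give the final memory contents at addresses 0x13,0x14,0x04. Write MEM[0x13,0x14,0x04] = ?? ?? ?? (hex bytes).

[0] 0x1c->0x03 len=2 : 19 d7
[1] 0x09->0x25 len=8 : 20 87 93 c6 7e b9 da 0d
[2] 0x02->0x12 len=4 : a0 19 d7 8d
[3] 0x19->0x23 len=7 : 2b ae 12 19 d7 bb 3c
query mem[0x13]=0x19, mem[0x14]=0xd7, mem[0x04]=0xd7

MEM[0x13,0x14,0x04] = 19 d7 d7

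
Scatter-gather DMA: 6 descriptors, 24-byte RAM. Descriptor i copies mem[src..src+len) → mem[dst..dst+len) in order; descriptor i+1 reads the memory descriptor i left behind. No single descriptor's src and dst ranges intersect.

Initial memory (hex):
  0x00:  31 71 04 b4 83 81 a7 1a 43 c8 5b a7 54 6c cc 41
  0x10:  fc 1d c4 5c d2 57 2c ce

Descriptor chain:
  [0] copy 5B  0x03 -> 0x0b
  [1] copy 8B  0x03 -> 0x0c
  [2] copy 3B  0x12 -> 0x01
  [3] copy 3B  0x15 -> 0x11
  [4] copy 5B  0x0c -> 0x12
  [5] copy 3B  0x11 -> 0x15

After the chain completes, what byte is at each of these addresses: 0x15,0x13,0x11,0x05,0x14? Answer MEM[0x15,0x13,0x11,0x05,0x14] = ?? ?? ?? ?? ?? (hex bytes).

MEM[0x15,0x13,0x11,0x05,0x14] = 57 83 57 81 81

D0: mem[0x0b..0x0f] <- [b4 83 81 a7 1a]
D1: mem[0x0c..0x13] <- [b4 83 81 a7 1a 43 c8 5b]
D2: mem[0x01..0x03] <- [c8 5b d2]
D3: mem[0x11..0x13] <- [57 2c ce]
D4: mem[0x12..0x16] <- [b4 83 81 a7 1a]
D5: mem[0x15..0x17] <- [57 b4 83]
query mem[0x15]=0x57, mem[0x13]=0x83, mem[0x11]=0x57, mem[0x05]=0x81, mem[0x14]=0x81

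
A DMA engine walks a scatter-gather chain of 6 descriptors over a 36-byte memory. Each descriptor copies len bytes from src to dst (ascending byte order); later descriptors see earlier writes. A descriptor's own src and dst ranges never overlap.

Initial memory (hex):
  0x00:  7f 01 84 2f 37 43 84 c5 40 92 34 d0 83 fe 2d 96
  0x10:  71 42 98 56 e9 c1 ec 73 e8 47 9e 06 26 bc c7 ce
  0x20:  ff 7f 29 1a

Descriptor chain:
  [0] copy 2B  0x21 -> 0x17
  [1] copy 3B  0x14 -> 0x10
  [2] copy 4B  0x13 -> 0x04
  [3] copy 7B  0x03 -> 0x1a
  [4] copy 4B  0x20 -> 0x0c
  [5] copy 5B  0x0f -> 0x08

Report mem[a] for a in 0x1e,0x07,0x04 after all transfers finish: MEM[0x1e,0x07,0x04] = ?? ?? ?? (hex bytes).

MEM[0x1e,0x07,0x04] = ec ec 56

D0: mem[0x17..0x18] <- [7f 29]
D1: mem[0x10..0x12] <- [e9 c1 ec]
D2: mem[0x04..0x07] <- [56 e9 c1 ec]
D3: mem[0x1a..0x20] <- [2f 56 e9 c1 ec 40 92]
D4: mem[0x0c..0x0f] <- [92 7f 29 1a]
D5: mem[0x08..0x0c] <- [1a e9 c1 ec 56]
query mem[0x1e]=0xec, mem[0x07]=0xec, mem[0x04]=0x56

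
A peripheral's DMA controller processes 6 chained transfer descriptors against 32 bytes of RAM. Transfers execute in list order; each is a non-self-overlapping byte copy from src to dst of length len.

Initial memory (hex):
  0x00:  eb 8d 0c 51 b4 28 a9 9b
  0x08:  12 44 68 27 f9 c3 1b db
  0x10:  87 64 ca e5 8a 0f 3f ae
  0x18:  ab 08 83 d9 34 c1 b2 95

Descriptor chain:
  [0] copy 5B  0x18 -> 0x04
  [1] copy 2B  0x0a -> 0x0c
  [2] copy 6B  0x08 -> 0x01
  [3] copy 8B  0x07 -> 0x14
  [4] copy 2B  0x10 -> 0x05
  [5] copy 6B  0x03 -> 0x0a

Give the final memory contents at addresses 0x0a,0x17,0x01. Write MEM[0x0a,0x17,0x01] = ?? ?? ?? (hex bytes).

  after D0: wrote 5B at 0x04 = ab0883d934
  after D1: wrote 2B at 0x0c = 6827
  after D2: wrote 6B at 0x01 = 344468276827
  after D3: wrote 8B at 0x14 = d93444682768271b
  after D4: wrote 2B at 0x05 = 8764
  after D5: wrote 6B at 0x0a = 68278764d934
query mem[0x0a]=0x68, mem[0x17]=0x68, mem[0x01]=0x34

MEM[0x0a,0x17,0x01] = 68 68 34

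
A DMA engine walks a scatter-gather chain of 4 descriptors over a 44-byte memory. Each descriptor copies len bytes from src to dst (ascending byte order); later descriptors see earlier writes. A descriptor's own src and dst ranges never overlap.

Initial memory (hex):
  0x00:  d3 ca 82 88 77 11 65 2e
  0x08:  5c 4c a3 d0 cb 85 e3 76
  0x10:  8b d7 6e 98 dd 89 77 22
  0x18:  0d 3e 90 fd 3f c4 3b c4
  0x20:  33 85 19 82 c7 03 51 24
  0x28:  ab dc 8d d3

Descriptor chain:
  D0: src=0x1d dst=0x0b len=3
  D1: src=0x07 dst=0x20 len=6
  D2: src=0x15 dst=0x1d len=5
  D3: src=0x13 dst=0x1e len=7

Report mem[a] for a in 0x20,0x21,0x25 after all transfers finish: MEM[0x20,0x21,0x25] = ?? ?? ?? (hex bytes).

[0] 0x1d->0x0b len=3 : c4 3b c4
[1] 0x07->0x20 len=6 : 2e 5c 4c a3 c4 3b
[2] 0x15->0x1d len=5 : 89 77 22 0d 3e
[3] 0x13->0x1e len=7 : 98 dd 89 77 22 0d 3e
query mem[0x20]=0x89, mem[0x21]=0x77, mem[0x25]=0x3b

MEM[0x20,0x21,0x25] = 89 77 3b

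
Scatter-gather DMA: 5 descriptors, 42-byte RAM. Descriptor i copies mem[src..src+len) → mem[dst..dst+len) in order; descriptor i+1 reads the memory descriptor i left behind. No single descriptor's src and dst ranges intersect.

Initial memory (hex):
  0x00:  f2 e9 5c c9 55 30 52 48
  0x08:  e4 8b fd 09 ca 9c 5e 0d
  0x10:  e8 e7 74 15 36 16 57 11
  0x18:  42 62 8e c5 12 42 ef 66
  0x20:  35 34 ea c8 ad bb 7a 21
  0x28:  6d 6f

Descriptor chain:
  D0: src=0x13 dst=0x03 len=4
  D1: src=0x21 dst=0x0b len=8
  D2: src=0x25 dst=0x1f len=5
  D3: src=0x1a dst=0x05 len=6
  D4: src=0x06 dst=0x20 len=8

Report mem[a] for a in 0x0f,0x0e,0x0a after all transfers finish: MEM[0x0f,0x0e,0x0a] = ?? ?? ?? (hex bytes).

MEM[0x0f,0x0e,0x0a] = bb ad bb

#0 dst[0x03+4] := {0x15,0x36,0x16,0x57}
#1 dst[0x0b+8] := {0x34,0xea,0xc8,0xad,0xbb,0x7a,0x21,0x6d}
#2 dst[0x1f+5] := {0xbb,0x7a,0x21,0x6d,0x6f}
#3 dst[0x05+6] := {0x8e,0xc5,0x12,0x42,0xef,0xbb}
#4 dst[0x20+8] := {0xc5,0x12,0x42,0xef,0xbb,0x34,0xea,0xc8}
query mem[0x0f]=0xbb, mem[0x0e]=0xad, mem[0x0a]=0xbb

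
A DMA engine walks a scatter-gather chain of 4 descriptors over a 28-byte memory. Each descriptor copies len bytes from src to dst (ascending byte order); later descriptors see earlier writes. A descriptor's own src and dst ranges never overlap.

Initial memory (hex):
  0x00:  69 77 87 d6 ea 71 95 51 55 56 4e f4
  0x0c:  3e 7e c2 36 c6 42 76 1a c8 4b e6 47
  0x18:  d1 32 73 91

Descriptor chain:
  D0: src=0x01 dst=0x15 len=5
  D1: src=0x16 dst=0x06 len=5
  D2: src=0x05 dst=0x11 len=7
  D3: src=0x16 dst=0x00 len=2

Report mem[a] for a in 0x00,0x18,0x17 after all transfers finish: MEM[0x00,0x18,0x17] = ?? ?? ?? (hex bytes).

MEM[0x00,0x18,0x17] = 73 ea f4

  after D0: wrote 5B at 0x15 = 7787d6ea71
  after D1: wrote 5B at 0x06 = 87d6ea7173
  after D2: wrote 7B at 0x11 = 7187d6ea7173f4
  after D3: wrote 2B at 0x00 = 73f4
query mem[0x00]=0x73, mem[0x18]=0xea, mem[0x17]=0xf4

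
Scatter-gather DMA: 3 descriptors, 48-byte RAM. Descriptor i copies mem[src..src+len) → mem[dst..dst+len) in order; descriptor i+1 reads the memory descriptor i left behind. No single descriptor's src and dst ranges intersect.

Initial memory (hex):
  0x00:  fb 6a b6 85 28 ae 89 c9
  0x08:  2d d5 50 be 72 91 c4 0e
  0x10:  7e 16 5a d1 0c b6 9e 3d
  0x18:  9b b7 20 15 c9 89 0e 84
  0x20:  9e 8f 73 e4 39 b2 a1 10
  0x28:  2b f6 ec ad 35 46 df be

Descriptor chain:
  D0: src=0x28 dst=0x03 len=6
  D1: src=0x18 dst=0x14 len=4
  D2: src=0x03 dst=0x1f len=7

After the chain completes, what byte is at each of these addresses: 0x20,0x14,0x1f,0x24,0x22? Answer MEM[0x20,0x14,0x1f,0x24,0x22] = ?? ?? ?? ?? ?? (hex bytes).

  after D0: wrote 6B at 0x03 = 2bf6ecad3546
  after D1: wrote 4B at 0x14 = 9bb72015
  after D2: wrote 7B at 0x1f = 2bf6ecad3546d5
query mem[0x20]=0xf6, mem[0x14]=0x9b, mem[0x1f]=0x2b, mem[0x24]=0x46, mem[0x22]=0xad

MEM[0x20,0x14,0x1f,0x24,0x22] = f6 9b 2b 46 ad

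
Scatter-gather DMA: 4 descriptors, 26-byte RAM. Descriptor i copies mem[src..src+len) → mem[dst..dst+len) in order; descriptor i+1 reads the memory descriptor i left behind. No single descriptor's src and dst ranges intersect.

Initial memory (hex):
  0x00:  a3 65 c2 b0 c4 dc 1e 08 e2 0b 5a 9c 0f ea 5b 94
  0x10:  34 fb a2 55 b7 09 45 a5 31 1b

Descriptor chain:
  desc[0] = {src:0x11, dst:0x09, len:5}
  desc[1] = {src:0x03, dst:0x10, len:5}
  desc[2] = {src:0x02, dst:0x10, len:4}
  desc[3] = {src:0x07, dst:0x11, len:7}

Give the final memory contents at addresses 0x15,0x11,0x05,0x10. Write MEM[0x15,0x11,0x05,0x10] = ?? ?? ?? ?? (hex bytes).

  after D0: wrote 5B at 0x09 = fba255b709
  after D1: wrote 5B at 0x10 = b0c4dc1e08
  after D2: wrote 4B at 0x10 = c2b0c4dc
  after D3: wrote 7B at 0x11 = 08e2fba255b709
query mem[0x15]=0x55, mem[0x11]=0x08, mem[0x05]=0xdc, mem[0x10]=0xc2

MEM[0x15,0x11,0x05,0x10] = 55 08 dc c2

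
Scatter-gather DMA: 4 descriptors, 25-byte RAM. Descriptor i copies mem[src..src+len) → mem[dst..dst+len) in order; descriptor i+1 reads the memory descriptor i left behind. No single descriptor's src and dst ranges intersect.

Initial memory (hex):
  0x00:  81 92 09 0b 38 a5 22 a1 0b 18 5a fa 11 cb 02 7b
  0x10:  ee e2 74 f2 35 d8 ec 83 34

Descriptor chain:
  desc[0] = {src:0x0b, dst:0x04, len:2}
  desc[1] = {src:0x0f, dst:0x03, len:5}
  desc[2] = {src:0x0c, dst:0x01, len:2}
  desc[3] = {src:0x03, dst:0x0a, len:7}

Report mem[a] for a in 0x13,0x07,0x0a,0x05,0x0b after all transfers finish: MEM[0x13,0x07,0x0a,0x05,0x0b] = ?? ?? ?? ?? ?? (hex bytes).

MEM[0x13,0x07,0x0a,0x05,0x0b] = f2 f2 7b e2 ee

[0] 0x0b->0x04 len=2 : fa 11
[1] 0x0f->0x03 len=5 : 7b ee e2 74 f2
[2] 0x0c->0x01 len=2 : 11 cb
[3] 0x03->0x0a len=7 : 7b ee e2 74 f2 0b 18
query mem[0x13]=0xf2, mem[0x07]=0xf2, mem[0x0a]=0x7b, mem[0x05]=0xe2, mem[0x0b]=0xee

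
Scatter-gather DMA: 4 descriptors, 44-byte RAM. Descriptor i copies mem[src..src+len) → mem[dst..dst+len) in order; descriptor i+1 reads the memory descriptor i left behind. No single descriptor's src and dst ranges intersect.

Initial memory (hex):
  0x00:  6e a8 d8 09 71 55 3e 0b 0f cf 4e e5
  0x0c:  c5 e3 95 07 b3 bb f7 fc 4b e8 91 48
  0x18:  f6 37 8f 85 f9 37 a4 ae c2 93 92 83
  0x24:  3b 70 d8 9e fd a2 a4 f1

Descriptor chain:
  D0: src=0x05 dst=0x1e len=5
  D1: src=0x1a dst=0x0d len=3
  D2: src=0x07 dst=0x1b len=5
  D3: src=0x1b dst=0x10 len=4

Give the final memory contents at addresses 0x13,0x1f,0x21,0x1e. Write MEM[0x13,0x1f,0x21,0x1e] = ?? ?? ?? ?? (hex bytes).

#0 dst[0x1e+5] := {0x55,0x3e,0x0b,0x0f,0xcf}
#1 dst[0x0d+3] := {0x8f,0x85,0xf9}
#2 dst[0x1b+5] := {0x0b,0x0f,0xcf,0x4e,0xe5}
#3 dst[0x10+4] := {0x0b,0x0f,0xcf,0x4e}
query mem[0x13]=0x4e, mem[0x1f]=0xe5, mem[0x21]=0x0f, mem[0x1e]=0x4e

MEM[0x13,0x1f,0x21,0x1e] = 4e e5 0f 4e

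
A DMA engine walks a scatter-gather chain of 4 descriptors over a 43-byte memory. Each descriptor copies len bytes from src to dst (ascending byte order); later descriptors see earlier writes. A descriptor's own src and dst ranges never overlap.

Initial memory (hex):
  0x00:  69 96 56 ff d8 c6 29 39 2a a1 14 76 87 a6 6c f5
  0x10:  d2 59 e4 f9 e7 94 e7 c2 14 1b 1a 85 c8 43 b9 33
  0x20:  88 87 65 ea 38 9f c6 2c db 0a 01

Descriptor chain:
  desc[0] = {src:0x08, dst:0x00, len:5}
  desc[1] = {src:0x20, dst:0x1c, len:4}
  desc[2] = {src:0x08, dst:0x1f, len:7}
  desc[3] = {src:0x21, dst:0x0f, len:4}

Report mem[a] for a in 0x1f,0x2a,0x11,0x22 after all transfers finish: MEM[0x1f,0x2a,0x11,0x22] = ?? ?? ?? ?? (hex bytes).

#0 dst[0x00+5] := {0x2a,0xa1,0x14,0x76,0x87}
#1 dst[0x1c+4] := {0x88,0x87,0x65,0xea}
#2 dst[0x1f+7] := {0x2a,0xa1,0x14,0x76,0x87,0xa6,0x6c}
#3 dst[0x0f+4] := {0x14,0x76,0x87,0xa6}
query mem[0x1f]=0x2a, mem[0x2a]=0x01, mem[0x11]=0x87, mem[0x22]=0x76

MEM[0x1f,0x2a,0x11,0x22] = 2a 01 87 76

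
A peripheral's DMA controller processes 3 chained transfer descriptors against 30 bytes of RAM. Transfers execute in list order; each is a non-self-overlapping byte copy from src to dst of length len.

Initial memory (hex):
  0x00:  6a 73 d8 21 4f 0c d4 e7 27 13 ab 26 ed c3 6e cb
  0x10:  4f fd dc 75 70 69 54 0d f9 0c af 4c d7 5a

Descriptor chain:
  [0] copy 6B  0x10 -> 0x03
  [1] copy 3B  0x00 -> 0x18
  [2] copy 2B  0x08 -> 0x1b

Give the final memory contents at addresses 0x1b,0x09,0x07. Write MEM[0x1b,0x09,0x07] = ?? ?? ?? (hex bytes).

MEM[0x1b,0x09,0x07] = 69 13 70

#0 dst[0x03+6] := {0x4f,0xfd,0xdc,0x75,0x70,0x69}
#1 dst[0x18+3] := {0x6a,0x73,0xd8}
#2 dst[0x1b+2] := {0x69,0x13}
query mem[0x1b]=0x69, mem[0x09]=0x13, mem[0x07]=0x70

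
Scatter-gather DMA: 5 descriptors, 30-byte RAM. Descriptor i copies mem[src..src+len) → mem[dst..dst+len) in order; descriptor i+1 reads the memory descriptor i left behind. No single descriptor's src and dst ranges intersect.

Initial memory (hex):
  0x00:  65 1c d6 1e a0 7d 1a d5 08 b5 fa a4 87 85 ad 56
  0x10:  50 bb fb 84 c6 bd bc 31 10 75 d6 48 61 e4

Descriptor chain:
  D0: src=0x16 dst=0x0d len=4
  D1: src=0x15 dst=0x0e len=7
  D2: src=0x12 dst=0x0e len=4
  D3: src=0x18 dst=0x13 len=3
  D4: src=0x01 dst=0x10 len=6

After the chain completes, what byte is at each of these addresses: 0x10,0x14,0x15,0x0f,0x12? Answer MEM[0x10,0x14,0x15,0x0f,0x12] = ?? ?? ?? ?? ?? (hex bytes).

D0: mem[0x0d..0x10] <- [bc 31 10 75]
D1: mem[0x0e..0x14] <- [bd bc 31 10 75 d6 48]
D2: mem[0x0e..0x11] <- [75 d6 48 bd]
D3: mem[0x13..0x15] <- [10 75 d6]
D4: mem[0x10..0x15] <- [1c d6 1e a0 7d 1a]
query mem[0x10]=0x1c, mem[0x14]=0x7d, mem[0x15]=0x1a, mem[0x0f]=0xd6, mem[0x12]=0x1e

MEM[0x10,0x14,0x15,0x0f,0x12] = 1c 7d 1a d6 1e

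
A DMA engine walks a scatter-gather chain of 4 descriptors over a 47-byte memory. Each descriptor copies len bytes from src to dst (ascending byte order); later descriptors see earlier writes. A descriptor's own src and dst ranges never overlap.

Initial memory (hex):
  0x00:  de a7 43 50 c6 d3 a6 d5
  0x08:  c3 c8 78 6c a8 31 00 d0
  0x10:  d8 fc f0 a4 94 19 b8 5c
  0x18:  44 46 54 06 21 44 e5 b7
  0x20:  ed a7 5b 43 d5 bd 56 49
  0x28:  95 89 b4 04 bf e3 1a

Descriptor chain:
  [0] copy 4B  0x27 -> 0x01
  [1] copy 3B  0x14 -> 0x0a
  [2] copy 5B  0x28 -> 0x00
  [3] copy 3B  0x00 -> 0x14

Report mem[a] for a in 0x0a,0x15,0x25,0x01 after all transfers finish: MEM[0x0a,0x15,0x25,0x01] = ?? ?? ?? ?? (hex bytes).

MEM[0x0a,0x15,0x25,0x01] = 94 89 bd 89

D0: mem[0x01..0x04] <- [49 95 89 b4]
D1: mem[0x0a..0x0c] <- [94 19 b8]
D2: mem[0x00..0x04] <- [95 89 b4 04 bf]
D3: mem[0x14..0x16] <- [95 89 b4]
query mem[0x0a]=0x94, mem[0x15]=0x89, mem[0x25]=0xbd, mem[0x01]=0x89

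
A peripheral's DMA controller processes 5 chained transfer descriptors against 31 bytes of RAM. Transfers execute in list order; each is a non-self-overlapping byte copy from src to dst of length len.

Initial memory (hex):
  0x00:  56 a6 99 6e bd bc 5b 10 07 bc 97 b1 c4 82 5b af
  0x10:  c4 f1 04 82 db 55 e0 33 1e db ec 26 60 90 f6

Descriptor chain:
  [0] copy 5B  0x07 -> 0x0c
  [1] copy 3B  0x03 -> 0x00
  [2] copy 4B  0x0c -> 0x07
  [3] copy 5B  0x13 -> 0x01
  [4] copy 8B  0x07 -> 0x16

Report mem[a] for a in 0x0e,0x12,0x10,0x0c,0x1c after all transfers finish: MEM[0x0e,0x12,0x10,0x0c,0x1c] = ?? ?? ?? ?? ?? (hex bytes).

MEM[0x0e,0x12,0x10,0x0c,0x1c] = bc 04 b1 10 07

#0 dst[0x0c+5] := {0x10,0x07,0xbc,0x97,0xb1}
#1 dst[0x00+3] := {0x6e,0xbd,0xbc}
#2 dst[0x07+4] := {0x10,0x07,0xbc,0x97}
#3 dst[0x01+5] := {0x82,0xdb,0x55,0xe0,0x33}
#4 dst[0x16+8] := {0x10,0x07,0xbc,0x97,0xb1,0x10,0x07,0xbc}
query mem[0x0e]=0xbc, mem[0x12]=0x04, mem[0x10]=0xb1, mem[0x0c]=0x10, mem[0x1c]=0x07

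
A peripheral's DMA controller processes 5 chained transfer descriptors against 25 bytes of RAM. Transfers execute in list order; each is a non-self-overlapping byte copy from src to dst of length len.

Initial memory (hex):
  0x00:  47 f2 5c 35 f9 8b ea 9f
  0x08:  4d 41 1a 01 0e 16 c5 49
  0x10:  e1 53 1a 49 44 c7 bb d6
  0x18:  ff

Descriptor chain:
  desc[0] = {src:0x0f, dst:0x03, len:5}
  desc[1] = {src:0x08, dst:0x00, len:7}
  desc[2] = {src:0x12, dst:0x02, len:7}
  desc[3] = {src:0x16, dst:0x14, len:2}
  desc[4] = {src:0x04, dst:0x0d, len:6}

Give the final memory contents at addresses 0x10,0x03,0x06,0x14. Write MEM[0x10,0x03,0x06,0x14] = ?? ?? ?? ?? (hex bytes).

D0: mem[0x03..0x07] <- [49 e1 53 1a 49]
D1: mem[0x00..0x06] <- [4d 41 1a 01 0e 16 c5]
D2: mem[0x02..0x08] <- [1a 49 44 c7 bb d6 ff]
D3: mem[0x14..0x15] <- [bb d6]
D4: mem[0x0d..0x12] <- [44 c7 bb d6 ff 41]
query mem[0x10]=0xd6, mem[0x03]=0x49, mem[0x06]=0xbb, mem[0x14]=0xbb

MEM[0x10,0x03,0x06,0x14] = d6 49 bb bb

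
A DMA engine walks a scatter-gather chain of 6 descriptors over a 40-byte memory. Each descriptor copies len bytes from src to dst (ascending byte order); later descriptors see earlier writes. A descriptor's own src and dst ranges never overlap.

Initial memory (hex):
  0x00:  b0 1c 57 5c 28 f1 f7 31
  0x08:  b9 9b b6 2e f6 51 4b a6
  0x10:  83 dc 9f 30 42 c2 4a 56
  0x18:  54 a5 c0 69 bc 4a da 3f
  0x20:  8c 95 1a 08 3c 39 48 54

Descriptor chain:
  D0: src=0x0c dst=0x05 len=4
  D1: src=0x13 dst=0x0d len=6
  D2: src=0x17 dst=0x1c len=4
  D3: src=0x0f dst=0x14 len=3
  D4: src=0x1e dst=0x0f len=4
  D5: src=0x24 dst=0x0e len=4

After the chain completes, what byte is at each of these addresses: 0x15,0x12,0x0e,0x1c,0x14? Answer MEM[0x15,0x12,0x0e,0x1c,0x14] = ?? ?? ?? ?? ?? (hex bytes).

MEM[0x15,0x12,0x0e,0x1c,0x14] = 4a 95 3c 56 c2

D0: mem[0x05..0x08] <- [f6 51 4b a6]
D1: mem[0x0d..0x12] <- [30 42 c2 4a 56 54]
D2: mem[0x1c..0x1f] <- [56 54 a5 c0]
D3: mem[0x14..0x16] <- [c2 4a 56]
D4: mem[0x0f..0x12] <- [a5 c0 8c 95]
D5: mem[0x0e..0x11] <- [3c 39 48 54]
query mem[0x15]=0x4a, mem[0x12]=0x95, mem[0x0e]=0x3c, mem[0x1c]=0x56, mem[0x14]=0xc2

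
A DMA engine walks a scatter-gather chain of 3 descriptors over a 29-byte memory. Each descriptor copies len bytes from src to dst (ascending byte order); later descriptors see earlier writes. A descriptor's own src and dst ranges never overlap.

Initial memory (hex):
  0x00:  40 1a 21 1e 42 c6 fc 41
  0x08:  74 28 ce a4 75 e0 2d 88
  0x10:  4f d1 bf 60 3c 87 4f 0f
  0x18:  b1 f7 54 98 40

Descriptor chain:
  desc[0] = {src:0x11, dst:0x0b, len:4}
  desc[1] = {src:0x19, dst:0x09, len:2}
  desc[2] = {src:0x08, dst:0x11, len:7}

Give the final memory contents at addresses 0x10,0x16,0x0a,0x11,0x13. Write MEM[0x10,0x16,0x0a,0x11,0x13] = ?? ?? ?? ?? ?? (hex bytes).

  after D0: wrote 4B at 0x0b = d1bf603c
  after D1: wrote 2B at 0x09 = f754
  after D2: wrote 7B at 0x11 = 74f754d1bf603c
query mem[0x10]=0x4f, mem[0x16]=0x60, mem[0x0a]=0x54, mem[0x11]=0x74, mem[0x13]=0x54

MEM[0x10,0x16,0x0a,0x11,0x13] = 4f 60 54 74 54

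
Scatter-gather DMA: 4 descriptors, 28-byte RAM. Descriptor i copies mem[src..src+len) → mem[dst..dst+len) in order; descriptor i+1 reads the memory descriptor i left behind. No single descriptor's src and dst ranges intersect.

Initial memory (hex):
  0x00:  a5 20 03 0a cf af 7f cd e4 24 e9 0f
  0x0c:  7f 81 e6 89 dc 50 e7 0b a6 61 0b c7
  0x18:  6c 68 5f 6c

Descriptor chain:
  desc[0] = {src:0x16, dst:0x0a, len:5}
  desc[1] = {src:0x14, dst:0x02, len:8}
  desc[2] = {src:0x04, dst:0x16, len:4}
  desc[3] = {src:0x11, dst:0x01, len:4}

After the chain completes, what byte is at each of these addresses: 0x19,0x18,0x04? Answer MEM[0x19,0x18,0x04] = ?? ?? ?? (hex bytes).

MEM[0x19,0x18,0x04] = 68 6c a6

[0] 0x16->0x0a len=5 : 0b c7 6c 68 5f
[1] 0x14->0x02 len=8 : a6 61 0b c7 6c 68 5f 6c
[2] 0x04->0x16 len=4 : 0b c7 6c 68
[3] 0x11->0x01 len=4 : 50 e7 0b a6
query mem[0x19]=0x68, mem[0x18]=0x6c, mem[0x04]=0xa6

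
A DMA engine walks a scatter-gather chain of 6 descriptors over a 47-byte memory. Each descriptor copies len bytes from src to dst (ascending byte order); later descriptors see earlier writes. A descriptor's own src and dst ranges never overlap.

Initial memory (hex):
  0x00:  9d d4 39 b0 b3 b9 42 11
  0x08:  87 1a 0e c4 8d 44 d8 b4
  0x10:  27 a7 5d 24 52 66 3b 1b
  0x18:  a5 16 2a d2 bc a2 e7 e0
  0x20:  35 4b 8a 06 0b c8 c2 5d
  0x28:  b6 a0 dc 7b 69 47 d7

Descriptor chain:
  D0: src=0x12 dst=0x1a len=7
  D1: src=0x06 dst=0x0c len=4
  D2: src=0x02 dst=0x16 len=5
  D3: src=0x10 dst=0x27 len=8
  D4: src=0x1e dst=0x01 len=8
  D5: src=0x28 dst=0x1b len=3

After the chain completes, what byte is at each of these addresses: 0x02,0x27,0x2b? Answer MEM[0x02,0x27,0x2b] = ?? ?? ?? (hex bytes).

MEM[0x02,0x27,0x2b] = 1b 27 52

#0 dst[0x1a+7] := {0x5d,0x24,0x52,0x66,0x3b,0x1b,0xa5}
#1 dst[0x0c+4] := {0x42,0x11,0x87,0x1a}
#2 dst[0x16+5] := {0x39,0xb0,0xb3,0xb9,0x42}
#3 dst[0x27+8] := {0x27,0xa7,0x5d,0x24,0x52,0x66,0x39,0xb0}
#4 dst[0x01+8] := {0x3b,0x1b,0xa5,0x4b,0x8a,0x06,0x0b,0xc8}
#5 dst[0x1b+3] := {0xa7,0x5d,0x24}
query mem[0x02]=0x1b, mem[0x27]=0x27, mem[0x2b]=0x52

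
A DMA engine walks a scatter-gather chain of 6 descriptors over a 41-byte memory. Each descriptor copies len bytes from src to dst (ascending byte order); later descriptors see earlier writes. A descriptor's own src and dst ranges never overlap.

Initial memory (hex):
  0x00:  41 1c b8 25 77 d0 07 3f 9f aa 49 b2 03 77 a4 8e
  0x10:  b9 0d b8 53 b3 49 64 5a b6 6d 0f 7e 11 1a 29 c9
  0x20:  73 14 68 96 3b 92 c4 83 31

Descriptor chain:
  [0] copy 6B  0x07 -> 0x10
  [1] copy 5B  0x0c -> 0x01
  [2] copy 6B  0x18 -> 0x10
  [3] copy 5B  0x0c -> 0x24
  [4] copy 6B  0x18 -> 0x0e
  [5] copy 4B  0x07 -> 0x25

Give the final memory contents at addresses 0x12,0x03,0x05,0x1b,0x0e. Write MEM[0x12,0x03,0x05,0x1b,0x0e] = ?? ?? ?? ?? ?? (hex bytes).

#0 dst[0x10+6] := {0x3f,0x9f,0xaa,0x49,0xb2,0x03}
#1 dst[0x01+5] := {0x03,0x77,0xa4,0x8e,0x3f}
#2 dst[0x10+6] := {0xb6,0x6d,0x0f,0x7e,0x11,0x1a}
#3 dst[0x24+5] := {0x03,0x77,0xa4,0x8e,0xb6}
#4 dst[0x0e+6] := {0xb6,0x6d,0x0f,0x7e,0x11,0x1a}
#5 dst[0x25+4] := {0x3f,0x9f,0xaa,0x49}
query mem[0x12]=0x11, mem[0x03]=0xa4, mem[0x05]=0x3f, mem[0x1b]=0x7e, mem[0x0e]=0xb6

MEM[0x12,0x03,0x05,0x1b,0x0e] = 11 a4 3f 7e b6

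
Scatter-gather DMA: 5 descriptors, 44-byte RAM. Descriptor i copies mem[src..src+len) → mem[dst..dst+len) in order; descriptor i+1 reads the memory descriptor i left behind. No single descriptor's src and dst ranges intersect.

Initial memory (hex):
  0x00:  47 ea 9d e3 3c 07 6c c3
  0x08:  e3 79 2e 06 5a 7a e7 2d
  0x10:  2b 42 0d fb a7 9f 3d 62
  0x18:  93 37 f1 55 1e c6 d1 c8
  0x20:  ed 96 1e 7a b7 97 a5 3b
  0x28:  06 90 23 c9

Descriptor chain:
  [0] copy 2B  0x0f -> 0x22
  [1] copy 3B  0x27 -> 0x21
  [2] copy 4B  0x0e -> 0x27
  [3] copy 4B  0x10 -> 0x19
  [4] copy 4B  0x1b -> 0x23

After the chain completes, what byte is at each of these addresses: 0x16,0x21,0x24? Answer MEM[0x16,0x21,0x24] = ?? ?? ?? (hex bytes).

#0 dst[0x22+2] := {0x2d,0x2b}
#1 dst[0x21+3] := {0x3b,0x06,0x90}
#2 dst[0x27+4] := {0xe7,0x2d,0x2b,0x42}
#3 dst[0x19+4] := {0x2b,0x42,0x0d,0xfb}
#4 dst[0x23+4] := {0x0d,0xfb,0xc6,0xd1}
query mem[0x16]=0x3d, mem[0x21]=0x3b, mem[0x24]=0xfb

MEM[0x16,0x21,0x24] = 3d 3b fb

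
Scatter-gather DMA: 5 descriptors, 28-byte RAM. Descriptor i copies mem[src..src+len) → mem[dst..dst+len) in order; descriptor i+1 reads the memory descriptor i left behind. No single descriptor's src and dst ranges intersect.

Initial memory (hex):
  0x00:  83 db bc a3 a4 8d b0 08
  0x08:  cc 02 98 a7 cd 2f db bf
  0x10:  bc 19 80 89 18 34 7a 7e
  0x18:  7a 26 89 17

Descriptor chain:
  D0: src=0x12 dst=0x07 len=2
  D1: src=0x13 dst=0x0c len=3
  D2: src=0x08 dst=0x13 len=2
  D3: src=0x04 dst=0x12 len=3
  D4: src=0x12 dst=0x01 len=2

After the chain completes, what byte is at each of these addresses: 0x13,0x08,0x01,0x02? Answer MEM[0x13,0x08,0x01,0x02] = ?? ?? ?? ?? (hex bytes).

D0: mem[0x07..0x08] <- [80 89]
D1: mem[0x0c..0x0e] <- [89 18 34]
D2: mem[0x13..0x14] <- [89 02]
D3: mem[0x12..0x14] <- [a4 8d b0]
D4: mem[0x01..0x02] <- [a4 8d]
query mem[0x13]=0x8d, mem[0x08]=0x89, mem[0x01]=0xa4, mem[0x02]=0x8d

MEM[0x13,0x08,0x01,0x02] = 8d 89 a4 8d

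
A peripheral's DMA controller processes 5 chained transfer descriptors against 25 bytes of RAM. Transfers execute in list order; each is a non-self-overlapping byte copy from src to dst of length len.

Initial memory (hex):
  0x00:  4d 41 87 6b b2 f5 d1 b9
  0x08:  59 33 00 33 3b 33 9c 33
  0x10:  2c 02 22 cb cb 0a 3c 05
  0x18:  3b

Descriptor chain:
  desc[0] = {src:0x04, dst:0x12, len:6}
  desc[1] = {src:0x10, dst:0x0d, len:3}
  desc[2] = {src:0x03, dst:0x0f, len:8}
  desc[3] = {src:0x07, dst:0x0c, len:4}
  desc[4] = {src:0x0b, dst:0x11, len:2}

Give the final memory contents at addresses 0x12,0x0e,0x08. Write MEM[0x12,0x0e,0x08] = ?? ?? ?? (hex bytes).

MEM[0x12,0x0e,0x08] = b9 33 59

#0 dst[0x12+6] := {0xb2,0xf5,0xd1,0xb9,0x59,0x33}
#1 dst[0x0d+3] := {0x2c,0x02,0xb2}
#2 dst[0x0f+8] := {0x6b,0xb2,0xf5,0xd1,0xb9,0x59,0x33,0x00}
#3 dst[0x0c+4] := {0xb9,0x59,0x33,0x00}
#4 dst[0x11+2] := {0x33,0xb9}
query mem[0x12]=0xb9, mem[0x0e]=0x33, mem[0x08]=0x59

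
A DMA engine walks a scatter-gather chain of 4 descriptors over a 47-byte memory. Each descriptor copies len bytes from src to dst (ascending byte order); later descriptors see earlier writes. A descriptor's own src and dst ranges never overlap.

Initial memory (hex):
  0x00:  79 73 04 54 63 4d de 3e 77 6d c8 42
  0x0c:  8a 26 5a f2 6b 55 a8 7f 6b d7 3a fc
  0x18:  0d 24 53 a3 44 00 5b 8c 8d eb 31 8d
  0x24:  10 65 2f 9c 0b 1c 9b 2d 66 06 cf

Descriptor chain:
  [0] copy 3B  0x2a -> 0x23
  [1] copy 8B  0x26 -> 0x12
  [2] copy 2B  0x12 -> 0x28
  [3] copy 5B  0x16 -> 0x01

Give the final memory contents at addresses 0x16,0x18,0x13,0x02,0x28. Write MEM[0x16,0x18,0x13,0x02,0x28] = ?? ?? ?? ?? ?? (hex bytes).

  after D0: wrote 3B at 0x23 = 9b2d66
  after D1: wrote 8B at 0x12 = 2f9c0b1c9b2d6606
  after D2: wrote 2B at 0x28 = 2f9c
  after D3: wrote 5B at 0x01 = 9b2d660653
query mem[0x16]=0x9b, mem[0x18]=0x66, mem[0x13]=0x9c, mem[0x02]=0x2d, mem[0x28]=0x2f

MEM[0x16,0x18,0x13,0x02,0x28] = 9b 66 9c 2d 2f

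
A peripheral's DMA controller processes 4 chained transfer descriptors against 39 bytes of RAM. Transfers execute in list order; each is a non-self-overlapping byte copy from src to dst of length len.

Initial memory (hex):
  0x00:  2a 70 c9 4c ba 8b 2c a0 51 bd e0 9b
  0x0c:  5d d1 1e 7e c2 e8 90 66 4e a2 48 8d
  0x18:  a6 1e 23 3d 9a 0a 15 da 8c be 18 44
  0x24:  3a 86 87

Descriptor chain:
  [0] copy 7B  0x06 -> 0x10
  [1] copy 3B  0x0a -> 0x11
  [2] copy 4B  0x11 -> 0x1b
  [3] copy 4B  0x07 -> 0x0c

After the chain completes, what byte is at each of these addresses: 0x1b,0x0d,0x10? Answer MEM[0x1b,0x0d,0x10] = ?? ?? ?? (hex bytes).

D0: mem[0x10..0x16] <- [2c a0 51 bd e0 9b 5d]
D1: mem[0x11..0x13] <- [e0 9b 5d]
D2: mem[0x1b..0x1e] <- [e0 9b 5d e0]
D3: mem[0x0c..0x0f] <- [a0 51 bd e0]
query mem[0x1b]=0xe0, mem[0x0d]=0x51, mem[0x10]=0x2c

MEM[0x1b,0x0d,0x10] = e0 51 2c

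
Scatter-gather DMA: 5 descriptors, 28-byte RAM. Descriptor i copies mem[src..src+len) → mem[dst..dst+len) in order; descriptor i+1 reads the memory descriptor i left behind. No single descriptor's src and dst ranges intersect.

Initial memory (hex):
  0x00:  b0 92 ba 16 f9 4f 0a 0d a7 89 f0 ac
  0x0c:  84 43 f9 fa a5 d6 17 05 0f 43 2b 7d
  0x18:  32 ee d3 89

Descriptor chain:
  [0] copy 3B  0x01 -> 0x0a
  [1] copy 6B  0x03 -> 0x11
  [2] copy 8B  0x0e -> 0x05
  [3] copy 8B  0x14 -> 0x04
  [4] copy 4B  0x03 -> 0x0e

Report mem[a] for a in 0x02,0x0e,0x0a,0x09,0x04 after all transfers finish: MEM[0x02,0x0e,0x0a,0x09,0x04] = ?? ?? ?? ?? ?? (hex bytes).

  after D0: wrote 3B at 0x0a = 92ba16
  after D1: wrote 6B at 0x11 = 16f94f0a0da7
  after D2: wrote 8B at 0x05 = f9faa516f94f0a0d
  after D3: wrote 8B at 0x04 = 0a0da77d32eed389
  after D4: wrote 4B at 0x0e = 160a0da7
query mem[0x02]=0xba, mem[0x0e]=0x16, mem[0x0a]=0xd3, mem[0x09]=0xee, mem[0x04]=0x0a

MEM[0x02,0x0e,0x0a,0x09,0x04] = ba 16 d3 ee 0a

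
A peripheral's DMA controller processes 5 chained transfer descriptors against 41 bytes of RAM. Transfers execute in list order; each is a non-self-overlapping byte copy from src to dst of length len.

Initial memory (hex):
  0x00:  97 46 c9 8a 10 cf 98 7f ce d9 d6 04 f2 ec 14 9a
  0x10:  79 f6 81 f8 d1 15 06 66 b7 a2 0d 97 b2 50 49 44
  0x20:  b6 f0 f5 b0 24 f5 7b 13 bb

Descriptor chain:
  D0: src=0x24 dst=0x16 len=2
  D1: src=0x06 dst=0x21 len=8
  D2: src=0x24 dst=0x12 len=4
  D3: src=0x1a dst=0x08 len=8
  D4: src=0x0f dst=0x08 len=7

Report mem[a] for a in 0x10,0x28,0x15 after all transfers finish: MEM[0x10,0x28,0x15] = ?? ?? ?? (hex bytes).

D0: mem[0x16..0x17] <- [24 f5]
D1: mem[0x21..0x28] <- [98 7f ce d9 d6 04 f2 ec]
D2: mem[0x12..0x15] <- [d9 d6 04 f2]
D3: mem[0x08..0x0f] <- [0d 97 b2 50 49 44 b6 98]
D4: mem[0x08..0x0e] <- [98 79 f6 d9 d6 04 f2]
query mem[0x10]=0x79, mem[0x28]=0xec, mem[0x15]=0xf2

MEM[0x10,0x28,0x15] = 79 ec f2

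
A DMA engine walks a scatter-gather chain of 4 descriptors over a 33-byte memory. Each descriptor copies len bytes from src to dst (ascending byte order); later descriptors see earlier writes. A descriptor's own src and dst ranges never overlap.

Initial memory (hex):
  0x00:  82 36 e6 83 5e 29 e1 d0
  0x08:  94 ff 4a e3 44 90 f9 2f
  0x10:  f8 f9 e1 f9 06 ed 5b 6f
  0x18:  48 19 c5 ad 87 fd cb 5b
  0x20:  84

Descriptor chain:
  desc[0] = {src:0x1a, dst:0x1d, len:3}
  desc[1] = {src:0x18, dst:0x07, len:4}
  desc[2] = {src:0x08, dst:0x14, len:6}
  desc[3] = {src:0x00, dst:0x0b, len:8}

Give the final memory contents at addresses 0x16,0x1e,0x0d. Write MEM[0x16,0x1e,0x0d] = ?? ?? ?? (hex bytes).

[0] 0x1a->0x1d len=3 : c5 ad 87
[1] 0x18->0x07 len=4 : 48 19 c5 ad
[2] 0x08->0x14 len=6 : 19 c5 ad e3 44 90
[3] 0x00->0x0b len=8 : 82 36 e6 83 5e 29 e1 48
query mem[0x16]=0xad, mem[0x1e]=0xad, mem[0x0d]=0xe6

MEM[0x16,0x1e,0x0d] = ad ad e6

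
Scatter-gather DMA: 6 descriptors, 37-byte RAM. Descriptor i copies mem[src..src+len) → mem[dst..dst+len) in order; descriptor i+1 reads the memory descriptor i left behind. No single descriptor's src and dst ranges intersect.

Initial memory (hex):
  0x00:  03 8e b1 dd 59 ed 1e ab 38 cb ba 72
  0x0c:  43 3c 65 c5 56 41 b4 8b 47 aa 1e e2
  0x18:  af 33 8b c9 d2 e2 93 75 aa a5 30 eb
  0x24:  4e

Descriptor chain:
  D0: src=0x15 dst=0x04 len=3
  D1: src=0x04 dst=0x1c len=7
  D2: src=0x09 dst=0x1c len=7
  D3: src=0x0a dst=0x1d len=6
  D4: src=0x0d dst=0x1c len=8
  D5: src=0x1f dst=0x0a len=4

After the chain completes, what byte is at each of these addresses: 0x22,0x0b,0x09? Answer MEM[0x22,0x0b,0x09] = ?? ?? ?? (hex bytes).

#0 dst[0x04+3] := {0xaa,0x1e,0xe2}
#1 dst[0x1c+7] := {0xaa,0x1e,0xe2,0xab,0x38,0xcb,0xba}
#2 dst[0x1c+7] := {0xcb,0xba,0x72,0x43,0x3c,0x65,0xc5}
#3 dst[0x1d+6] := {0xba,0x72,0x43,0x3c,0x65,0xc5}
#4 dst[0x1c+8] := {0x3c,0x65,0xc5,0x56,0x41,0xb4,0x8b,0x47}
#5 dst[0x0a+4] := {0x56,0x41,0xb4,0x8b}
query mem[0x22]=0x8b, mem[0x0b]=0x41, mem[0x09]=0xcb

MEM[0x22,0x0b,0x09] = 8b 41 cb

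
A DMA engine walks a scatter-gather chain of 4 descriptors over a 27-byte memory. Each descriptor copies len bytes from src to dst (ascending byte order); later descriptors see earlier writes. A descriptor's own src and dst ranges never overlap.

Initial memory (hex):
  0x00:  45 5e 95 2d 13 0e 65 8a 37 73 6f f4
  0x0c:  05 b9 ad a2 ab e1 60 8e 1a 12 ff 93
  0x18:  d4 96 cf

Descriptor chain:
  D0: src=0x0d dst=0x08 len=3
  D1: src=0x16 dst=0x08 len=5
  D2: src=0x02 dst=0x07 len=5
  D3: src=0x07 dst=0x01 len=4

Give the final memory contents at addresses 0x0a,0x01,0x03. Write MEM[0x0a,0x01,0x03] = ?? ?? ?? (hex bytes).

[0] 0x0d->0x08 len=3 : b9 ad a2
[1] 0x16->0x08 len=5 : ff 93 d4 96 cf
[2] 0x02->0x07 len=5 : 95 2d 13 0e 65
[3] 0x07->0x01 len=4 : 95 2d 13 0e
query mem[0x0a]=0x0e, mem[0x01]=0x95, mem[0x03]=0x13

MEM[0x0a,0x01,0x03] = 0e 95 13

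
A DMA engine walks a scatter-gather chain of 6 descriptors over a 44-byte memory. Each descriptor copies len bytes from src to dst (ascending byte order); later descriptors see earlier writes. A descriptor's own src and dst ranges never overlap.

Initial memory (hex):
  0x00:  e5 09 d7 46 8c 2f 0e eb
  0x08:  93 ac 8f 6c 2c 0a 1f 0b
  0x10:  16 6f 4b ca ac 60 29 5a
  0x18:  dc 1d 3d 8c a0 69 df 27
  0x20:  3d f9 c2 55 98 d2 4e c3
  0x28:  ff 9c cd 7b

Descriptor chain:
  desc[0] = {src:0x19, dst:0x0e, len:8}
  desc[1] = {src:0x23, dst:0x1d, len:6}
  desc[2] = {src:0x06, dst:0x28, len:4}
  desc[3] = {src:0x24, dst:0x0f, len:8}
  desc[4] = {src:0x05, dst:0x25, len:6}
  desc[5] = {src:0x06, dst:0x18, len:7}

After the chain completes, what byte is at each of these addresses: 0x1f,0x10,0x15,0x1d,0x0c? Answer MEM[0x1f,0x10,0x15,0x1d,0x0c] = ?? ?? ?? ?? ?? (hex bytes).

MEM[0x1f,0x10,0x15,0x1d,0x0c] = d2 d2 93 6c 2c

[0] 0x19->0x0e len=8 : 1d 3d 8c a0 69 df 27 3d
[1] 0x23->0x1d len=6 : 55 98 d2 4e c3 ff
[2] 0x06->0x28 len=4 : 0e eb 93 ac
[3] 0x24->0x0f len=8 : 98 d2 4e c3 0e eb 93 ac
[4] 0x05->0x25 len=6 : 2f 0e eb 93 ac 8f
[5] 0x06->0x18 len=7 : 0e eb 93 ac 8f 6c 2c
query mem[0x1f]=0xd2, mem[0x10]=0xd2, mem[0x15]=0x93, mem[0x1d]=0x6c, mem[0x0c]=0x2c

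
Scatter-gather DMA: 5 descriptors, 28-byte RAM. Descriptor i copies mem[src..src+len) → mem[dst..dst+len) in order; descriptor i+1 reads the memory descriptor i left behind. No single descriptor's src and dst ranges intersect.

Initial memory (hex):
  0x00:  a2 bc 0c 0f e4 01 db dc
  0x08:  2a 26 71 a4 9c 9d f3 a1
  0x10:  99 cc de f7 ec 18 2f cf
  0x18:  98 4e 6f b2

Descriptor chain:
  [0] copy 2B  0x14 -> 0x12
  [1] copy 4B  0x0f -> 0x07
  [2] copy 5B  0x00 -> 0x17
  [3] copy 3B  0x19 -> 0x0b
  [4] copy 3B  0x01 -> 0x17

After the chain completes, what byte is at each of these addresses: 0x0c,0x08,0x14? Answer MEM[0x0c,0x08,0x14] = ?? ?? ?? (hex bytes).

D0: mem[0x12..0x13] <- [ec 18]
D1: mem[0x07..0x0a] <- [a1 99 cc ec]
D2: mem[0x17..0x1b] <- [a2 bc 0c 0f e4]
D3: mem[0x0b..0x0d] <- [0c 0f e4]
D4: mem[0x17..0x19] <- [bc 0c 0f]
query mem[0x0c]=0x0f, mem[0x08]=0x99, mem[0x14]=0xec

MEM[0x0c,0x08,0x14] = 0f 99 ec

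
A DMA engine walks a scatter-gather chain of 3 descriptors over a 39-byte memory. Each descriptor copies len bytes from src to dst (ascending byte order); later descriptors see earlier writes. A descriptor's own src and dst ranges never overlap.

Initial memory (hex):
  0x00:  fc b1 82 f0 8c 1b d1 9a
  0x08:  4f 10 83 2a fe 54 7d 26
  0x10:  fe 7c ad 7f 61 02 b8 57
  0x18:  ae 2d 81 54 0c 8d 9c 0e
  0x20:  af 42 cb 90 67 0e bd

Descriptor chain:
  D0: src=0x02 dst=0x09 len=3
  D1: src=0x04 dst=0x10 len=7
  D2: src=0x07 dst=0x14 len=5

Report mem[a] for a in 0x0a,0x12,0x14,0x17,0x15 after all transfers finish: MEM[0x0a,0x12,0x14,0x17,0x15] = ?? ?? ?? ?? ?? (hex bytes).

MEM[0x0a,0x12,0x14,0x17,0x15] = f0 d1 9a f0 4f

D0: mem[0x09..0x0b] <- [82 f0 8c]
D1: mem[0x10..0x16] <- [8c 1b d1 9a 4f 82 f0]
D2: mem[0x14..0x18] <- [9a 4f 82 f0 8c]
query mem[0x0a]=0xf0, mem[0x12]=0xd1, mem[0x14]=0x9a, mem[0x17]=0xf0, mem[0x15]=0x4f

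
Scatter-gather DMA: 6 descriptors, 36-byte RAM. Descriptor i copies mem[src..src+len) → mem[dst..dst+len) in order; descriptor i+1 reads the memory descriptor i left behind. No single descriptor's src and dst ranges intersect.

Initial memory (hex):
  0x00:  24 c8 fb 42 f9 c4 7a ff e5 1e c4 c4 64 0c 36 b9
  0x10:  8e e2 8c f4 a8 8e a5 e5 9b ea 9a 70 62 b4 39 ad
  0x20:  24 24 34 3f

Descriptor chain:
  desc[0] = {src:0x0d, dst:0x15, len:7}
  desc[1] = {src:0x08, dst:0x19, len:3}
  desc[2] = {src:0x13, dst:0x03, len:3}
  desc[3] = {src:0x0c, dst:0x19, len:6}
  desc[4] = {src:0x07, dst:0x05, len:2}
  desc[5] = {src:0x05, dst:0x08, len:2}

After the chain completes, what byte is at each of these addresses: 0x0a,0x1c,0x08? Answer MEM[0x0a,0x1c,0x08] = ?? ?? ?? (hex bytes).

MEM[0x0a,0x1c,0x08] = c4 b9 ff

#0 dst[0x15+7] := {0x0c,0x36,0xb9,0x8e,0xe2,0x8c,0xf4}
#1 dst[0x19+3] := {0xe5,0x1e,0xc4}
#2 dst[0x03+3] := {0xf4,0xa8,0x0c}
#3 dst[0x19+6] := {0x64,0x0c,0x36,0xb9,0x8e,0xe2}
#4 dst[0x05+2] := {0xff,0xe5}
#5 dst[0x08+2] := {0xff,0xe5}
query mem[0x0a]=0xc4, mem[0x1c]=0xb9, mem[0x08]=0xff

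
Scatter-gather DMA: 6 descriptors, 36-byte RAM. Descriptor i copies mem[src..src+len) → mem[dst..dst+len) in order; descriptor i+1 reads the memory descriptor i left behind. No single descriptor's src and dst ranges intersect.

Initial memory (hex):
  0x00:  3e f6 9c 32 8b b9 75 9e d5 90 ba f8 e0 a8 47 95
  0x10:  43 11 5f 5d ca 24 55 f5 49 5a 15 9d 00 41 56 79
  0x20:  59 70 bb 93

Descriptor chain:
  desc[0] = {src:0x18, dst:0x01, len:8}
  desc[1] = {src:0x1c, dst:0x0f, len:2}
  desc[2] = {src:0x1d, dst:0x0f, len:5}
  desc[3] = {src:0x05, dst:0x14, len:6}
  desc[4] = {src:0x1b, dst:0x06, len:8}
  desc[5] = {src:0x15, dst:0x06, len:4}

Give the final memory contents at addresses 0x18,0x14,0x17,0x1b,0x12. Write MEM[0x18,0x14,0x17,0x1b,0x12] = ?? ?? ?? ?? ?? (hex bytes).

MEM[0x18,0x14,0x17,0x1b,0x12] = 90 00 79 9d 59

  after D0: wrote 8B at 0x01 = 495a159d00415679
  after D1: wrote 2B at 0x0f = 0041
  after D2: wrote 5B at 0x0f = 4156795970
  after D3: wrote 6B at 0x14 = 0041567990ba
  after D4: wrote 8B at 0x06 = 9d004156795970bb
  after D5: wrote 4B at 0x06 = 41567990
query mem[0x18]=0x90, mem[0x14]=0x00, mem[0x17]=0x79, mem[0x1b]=0x9d, mem[0x12]=0x59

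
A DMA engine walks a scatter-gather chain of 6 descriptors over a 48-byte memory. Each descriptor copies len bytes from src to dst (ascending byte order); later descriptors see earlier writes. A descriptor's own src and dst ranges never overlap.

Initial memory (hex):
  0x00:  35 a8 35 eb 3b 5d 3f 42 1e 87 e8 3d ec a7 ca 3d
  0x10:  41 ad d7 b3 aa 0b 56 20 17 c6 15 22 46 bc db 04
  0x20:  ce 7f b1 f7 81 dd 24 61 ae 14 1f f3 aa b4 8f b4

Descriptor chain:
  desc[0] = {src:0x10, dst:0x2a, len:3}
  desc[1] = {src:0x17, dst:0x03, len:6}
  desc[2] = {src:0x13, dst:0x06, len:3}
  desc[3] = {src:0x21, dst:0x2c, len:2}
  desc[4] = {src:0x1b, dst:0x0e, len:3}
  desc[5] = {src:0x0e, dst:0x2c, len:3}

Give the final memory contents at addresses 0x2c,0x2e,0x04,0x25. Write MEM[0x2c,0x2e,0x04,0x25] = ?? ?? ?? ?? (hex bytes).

  after D0: wrote 3B at 0x2a = 41add7
  after D1: wrote 6B at 0x03 = 2017c6152246
  after D2: wrote 3B at 0x06 = b3aa0b
  after D3: wrote 2B at 0x2c = 7fb1
  after D4: wrote 3B at 0x0e = 2246bc
  after D5: wrote 3B at 0x2c = 2246bc
query mem[0x2c]=0x22, mem[0x2e]=0xbc, mem[0x04]=0x17, mem[0x25]=0xdd

MEM[0x2c,0x2e,0x04,0x25] = 22 bc 17 dd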